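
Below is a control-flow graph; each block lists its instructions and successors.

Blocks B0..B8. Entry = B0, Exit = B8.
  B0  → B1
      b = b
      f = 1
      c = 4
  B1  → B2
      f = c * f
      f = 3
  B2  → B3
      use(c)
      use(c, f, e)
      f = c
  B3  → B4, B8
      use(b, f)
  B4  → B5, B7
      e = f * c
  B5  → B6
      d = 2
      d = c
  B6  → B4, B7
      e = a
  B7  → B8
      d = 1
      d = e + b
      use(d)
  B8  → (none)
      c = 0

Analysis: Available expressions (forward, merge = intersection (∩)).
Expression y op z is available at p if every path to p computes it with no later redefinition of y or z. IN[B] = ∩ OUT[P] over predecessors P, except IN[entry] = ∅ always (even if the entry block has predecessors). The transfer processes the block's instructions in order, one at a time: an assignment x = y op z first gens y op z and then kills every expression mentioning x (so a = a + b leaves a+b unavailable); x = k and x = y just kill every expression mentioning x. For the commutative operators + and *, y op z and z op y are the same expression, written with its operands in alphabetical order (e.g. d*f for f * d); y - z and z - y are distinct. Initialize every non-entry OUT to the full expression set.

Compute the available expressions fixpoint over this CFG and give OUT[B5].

Fixpoint table:
  B0:   IN={}   OUT={}
  B1:   IN={}   OUT={}
  B2:   IN={}   OUT={}
  B3:   IN={}   OUT={}
  B4:   IN={}   OUT={c*f}
  B5:   IN={c*f}   OUT={c*f}
  B6:   IN={c*f}   OUT={c*f}
  B7:   IN={c*f}   OUT={b+e, c*f}
  B8:   IN={}   OUT={}

Merge at B5: IN[B5] = OUT[B4] = {c*f}
Applying B5's transfer function to that IN value gives OUT[B5] (row B5 above).

Answer: {c*f}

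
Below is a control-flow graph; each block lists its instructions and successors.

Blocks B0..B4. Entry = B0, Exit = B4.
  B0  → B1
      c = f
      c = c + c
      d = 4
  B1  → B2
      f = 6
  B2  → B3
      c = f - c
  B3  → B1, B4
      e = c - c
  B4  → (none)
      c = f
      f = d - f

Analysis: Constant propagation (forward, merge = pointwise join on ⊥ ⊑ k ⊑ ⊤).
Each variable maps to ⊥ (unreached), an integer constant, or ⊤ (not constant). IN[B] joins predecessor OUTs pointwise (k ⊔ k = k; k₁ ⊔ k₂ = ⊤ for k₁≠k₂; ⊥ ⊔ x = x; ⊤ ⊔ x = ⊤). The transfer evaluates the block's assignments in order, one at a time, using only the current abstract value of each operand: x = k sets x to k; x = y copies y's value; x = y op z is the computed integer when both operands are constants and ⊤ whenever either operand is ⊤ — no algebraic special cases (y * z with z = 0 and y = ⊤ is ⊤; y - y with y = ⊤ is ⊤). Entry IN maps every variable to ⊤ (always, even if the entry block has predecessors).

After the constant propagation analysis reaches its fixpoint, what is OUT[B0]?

Answer: {a: ⊤, b: ⊤, c: ⊤, d: 4, e: ⊤, f: ⊤}

Derivation:
Per-block solution:
  B0:   IN=(all ⊤)   OUT={d:4; rest ⊤}
  B1:   IN={d:4; rest ⊤}   OUT={d:4, f:6; rest ⊤}
  B2:   IN={d:4, f:6; rest ⊤}   OUT={d:4, f:6; rest ⊤}
  B3:   IN={d:4, f:6; rest ⊤}   OUT={d:4, f:6; rest ⊤}
  B4:   IN={d:4, f:6; rest ⊤}   OUT={c:6, d:4, f:-2; rest ⊤}

B0 is the boundary node: IN[B0] = {a: ⊤, b: ⊤, c: ⊤, d: ⊤, e: ⊤, f: ⊤}
Applying B0's transfer function to that IN value gives OUT[B0] (row B0 above).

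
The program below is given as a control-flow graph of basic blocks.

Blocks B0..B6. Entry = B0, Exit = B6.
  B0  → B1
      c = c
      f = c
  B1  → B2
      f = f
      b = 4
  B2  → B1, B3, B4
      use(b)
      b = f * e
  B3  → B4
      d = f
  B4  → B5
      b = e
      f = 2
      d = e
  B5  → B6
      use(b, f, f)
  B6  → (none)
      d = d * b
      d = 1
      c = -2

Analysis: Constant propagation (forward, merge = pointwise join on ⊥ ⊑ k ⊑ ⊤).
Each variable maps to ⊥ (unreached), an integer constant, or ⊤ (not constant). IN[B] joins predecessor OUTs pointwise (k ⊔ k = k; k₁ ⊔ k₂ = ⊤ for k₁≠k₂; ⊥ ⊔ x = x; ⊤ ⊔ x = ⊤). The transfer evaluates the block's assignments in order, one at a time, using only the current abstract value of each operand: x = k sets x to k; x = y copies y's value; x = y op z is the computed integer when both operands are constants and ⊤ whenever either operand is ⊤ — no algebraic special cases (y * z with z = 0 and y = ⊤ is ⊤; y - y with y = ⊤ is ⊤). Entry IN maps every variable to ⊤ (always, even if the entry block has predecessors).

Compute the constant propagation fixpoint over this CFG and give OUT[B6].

Answer: {a: ⊤, b: ⊤, c: -2, d: 1, e: ⊤, f: 2}

Derivation:
Converged values:
  B0: | IN=(all ⊤) | OUT=(all ⊤)
  B1: | IN=(all ⊤) | OUT={b:4; rest ⊤}
  B2: | IN={b:4; rest ⊤} | OUT=(all ⊤)
  B3: | IN=(all ⊤) | OUT=(all ⊤)
  B4: | IN=(all ⊤) | OUT={f:2; rest ⊤}
  B5: | IN={f:2; rest ⊤} | OUT={f:2; rest ⊤}
  B6: | IN={f:2; rest ⊤} | OUT={c:-2, d:1, f:2; rest ⊤}

Merge at B6: IN[B6] = OUT[B5] = {a: ⊤, b: ⊤, c: ⊤, d: ⊤, e: ⊤, f: 2}
Applying B6's transfer function to that IN value gives OUT[B6] (row B6 above).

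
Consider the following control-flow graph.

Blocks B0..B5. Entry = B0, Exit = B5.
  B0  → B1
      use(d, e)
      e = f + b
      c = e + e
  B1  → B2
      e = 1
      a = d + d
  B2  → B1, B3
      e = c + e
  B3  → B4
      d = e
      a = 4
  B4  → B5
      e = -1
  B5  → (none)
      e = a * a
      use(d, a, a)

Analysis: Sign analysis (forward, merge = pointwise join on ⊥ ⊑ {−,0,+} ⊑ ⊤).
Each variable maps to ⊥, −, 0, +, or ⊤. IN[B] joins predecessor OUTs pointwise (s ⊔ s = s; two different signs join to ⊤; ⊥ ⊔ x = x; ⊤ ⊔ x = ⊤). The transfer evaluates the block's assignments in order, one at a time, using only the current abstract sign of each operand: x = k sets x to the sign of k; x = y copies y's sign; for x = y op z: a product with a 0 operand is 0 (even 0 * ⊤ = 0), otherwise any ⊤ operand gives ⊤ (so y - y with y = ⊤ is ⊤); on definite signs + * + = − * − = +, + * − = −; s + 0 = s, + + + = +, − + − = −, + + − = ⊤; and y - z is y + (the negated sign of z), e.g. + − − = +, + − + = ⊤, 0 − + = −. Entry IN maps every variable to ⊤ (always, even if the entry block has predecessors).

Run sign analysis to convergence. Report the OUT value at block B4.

Answer: {a: +, b: ⊤, c: ⊤, d: ⊤, e: -, f: ⊤}

Trace:
Fixpoint table:
  B0:   IN=(all ⊤)   OUT=(all ⊤)
  B1:   IN=(all ⊤)   OUT={e:+; rest ⊤}
  B2:   IN={e:+; rest ⊤}   OUT=(all ⊤)
  B3:   IN=(all ⊤)   OUT={a:+; rest ⊤}
  B4:   IN={a:+; rest ⊤}   OUT={a:+, e:-; rest ⊤}
  B5:   IN={a:+, e:-; rest ⊤}   OUT={a:+, e:+; rest ⊤}

Merge at B4: IN[B4] = OUT[B3] = {a: +, b: ⊤, c: ⊤, d: ⊤, e: ⊤, f: ⊤}
Applying B4's transfer function to that IN value gives OUT[B4] (row B4 above).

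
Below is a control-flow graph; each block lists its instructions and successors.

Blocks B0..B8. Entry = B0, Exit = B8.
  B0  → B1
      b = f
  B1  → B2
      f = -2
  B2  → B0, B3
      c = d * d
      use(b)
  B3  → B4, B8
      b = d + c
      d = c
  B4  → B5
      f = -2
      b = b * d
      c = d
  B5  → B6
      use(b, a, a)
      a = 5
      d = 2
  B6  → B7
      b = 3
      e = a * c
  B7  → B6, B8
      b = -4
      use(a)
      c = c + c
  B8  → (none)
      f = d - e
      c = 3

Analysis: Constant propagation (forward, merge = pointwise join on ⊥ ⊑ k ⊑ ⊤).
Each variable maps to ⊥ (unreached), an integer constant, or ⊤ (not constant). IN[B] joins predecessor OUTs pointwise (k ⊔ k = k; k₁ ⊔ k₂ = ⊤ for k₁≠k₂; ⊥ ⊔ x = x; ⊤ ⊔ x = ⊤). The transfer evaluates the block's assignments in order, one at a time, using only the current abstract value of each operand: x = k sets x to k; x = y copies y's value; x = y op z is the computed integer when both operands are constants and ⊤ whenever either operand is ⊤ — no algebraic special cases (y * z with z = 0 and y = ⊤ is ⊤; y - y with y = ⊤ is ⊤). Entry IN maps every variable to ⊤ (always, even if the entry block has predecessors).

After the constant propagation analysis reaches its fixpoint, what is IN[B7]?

Answer: {a: 5, b: 3, c: ⊤, d: 2, e: ⊤, f: -2}

Derivation:
Per-block solution:
  B0:   IN=(all ⊤)   OUT=(all ⊤)
  B1:   IN=(all ⊤)   OUT={f:-2; rest ⊤}
  B2:   IN={f:-2; rest ⊤}   OUT={f:-2; rest ⊤}
  B3:   IN={f:-2; rest ⊤}   OUT={f:-2; rest ⊤}
  B4:   IN={f:-2; rest ⊤}   OUT={f:-2; rest ⊤}
  B5:   IN={f:-2; rest ⊤}   OUT={a:5, d:2, f:-2; rest ⊤}
  B6:   IN={a:5, d:2, f:-2; rest ⊤}   OUT={a:5, b:3, d:2, f:-2; rest ⊤}
  B7:   IN={a:5, b:3, d:2, f:-2; rest ⊤}   OUT={a:5, b:-4, d:2, f:-2; rest ⊤}
  B8:   IN={f:-2; rest ⊤}   OUT={c:3; rest ⊤}

Merge at B7: IN[B7] = OUT[B6] = {a: 5, b: 3, c: ⊤, d: 2, e: ⊤, f: -2}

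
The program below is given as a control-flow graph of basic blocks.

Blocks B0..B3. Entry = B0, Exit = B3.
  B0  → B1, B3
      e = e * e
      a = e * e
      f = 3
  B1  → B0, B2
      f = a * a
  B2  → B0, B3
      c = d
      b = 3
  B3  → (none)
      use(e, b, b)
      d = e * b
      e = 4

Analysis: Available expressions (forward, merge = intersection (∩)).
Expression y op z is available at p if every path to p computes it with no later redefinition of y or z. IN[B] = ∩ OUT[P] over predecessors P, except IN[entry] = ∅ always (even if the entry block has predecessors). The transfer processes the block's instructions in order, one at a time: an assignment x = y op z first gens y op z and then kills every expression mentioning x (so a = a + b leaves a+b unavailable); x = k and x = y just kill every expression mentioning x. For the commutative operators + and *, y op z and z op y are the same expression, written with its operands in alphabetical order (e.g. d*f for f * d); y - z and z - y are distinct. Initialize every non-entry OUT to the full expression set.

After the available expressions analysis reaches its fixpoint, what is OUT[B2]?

Answer: {a*a, e*e}

Derivation:
Converged values:
  B0:   IN={}   OUT={e*e}
  B1:   IN={e*e}   OUT={a*a, e*e}
  B2:   IN={a*a, e*e}   OUT={a*a, e*e}
  B3:   IN={e*e}   OUT={}

Merge at B2: IN[B2] = OUT[B1] = {a*a, e*e}
Applying B2's transfer function to that IN value gives OUT[B2] (row B2 above).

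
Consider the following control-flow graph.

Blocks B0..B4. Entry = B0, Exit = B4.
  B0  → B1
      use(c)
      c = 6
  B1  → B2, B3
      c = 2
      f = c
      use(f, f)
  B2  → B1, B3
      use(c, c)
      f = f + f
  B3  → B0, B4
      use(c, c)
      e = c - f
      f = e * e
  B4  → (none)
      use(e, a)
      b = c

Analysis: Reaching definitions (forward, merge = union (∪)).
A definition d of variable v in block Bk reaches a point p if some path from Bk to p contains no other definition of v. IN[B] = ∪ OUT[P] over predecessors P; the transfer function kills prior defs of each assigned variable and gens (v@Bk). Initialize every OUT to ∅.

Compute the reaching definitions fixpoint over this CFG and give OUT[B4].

Answer: {b@B4, c@B1, e@B3, f@B3}

Working:
Converged values:
  B0:   IN={c@B1, e@B3, f@B3}   OUT={c@B0, e@B3, f@B3}
  B1:   IN={c@B0, c@B1, e@B3, f@B2, f@B3}   OUT={c@B1, e@B3, f@B1}
  B2:   IN={c@B1, e@B3, f@B1}   OUT={c@B1, e@B3, f@B2}
  B3:   IN={c@B1, e@B3, f@B1, f@B2}   OUT={c@B1, e@B3, f@B3}
  B4:   IN={c@B1, e@B3, f@B3}   OUT={b@B4, c@B1, e@B3, f@B3}

Merge at B4: IN[B4] = OUT[B3] = {c@B1, e@B3, f@B3}
Applying B4's transfer function to that IN value gives OUT[B4] (row B4 above).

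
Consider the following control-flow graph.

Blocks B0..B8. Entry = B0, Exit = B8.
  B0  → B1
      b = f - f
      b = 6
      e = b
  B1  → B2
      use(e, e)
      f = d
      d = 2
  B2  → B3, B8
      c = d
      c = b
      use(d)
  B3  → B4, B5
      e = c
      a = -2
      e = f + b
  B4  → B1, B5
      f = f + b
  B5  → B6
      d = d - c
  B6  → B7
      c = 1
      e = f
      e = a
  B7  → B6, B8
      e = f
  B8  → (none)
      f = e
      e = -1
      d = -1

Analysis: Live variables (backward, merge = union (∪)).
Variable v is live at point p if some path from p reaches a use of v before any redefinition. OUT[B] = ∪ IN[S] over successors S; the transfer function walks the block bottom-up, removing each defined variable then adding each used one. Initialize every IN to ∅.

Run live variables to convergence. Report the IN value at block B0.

Per-block solution:
  B0:   IN={d, f}   OUT={b, d, e}
  B1:   IN={b, d, e}   OUT={b, d, e, f}
  B2:   IN={b, d, e, f}   OUT={b, c, d, e, f}
  B3:   IN={b, c, d, f}   OUT={a, b, c, d, e, f}
  B4:   IN={a, b, c, d, e, f}   OUT={a, b, c, d, e, f}
  B5:   IN={a, c, d, f}   OUT={a, f}
  B6:   IN={a, f}   OUT={a, f}
  B7:   IN={a, f}   OUT={a, e, f}
  B8:   IN={e}   OUT={}

Merge at B0: OUT[B0] = IN[B1] = {b, d, e}
Applying B0's transfer function to that OUT value gives IN[B0] (row B0 above).

Answer: {d, f}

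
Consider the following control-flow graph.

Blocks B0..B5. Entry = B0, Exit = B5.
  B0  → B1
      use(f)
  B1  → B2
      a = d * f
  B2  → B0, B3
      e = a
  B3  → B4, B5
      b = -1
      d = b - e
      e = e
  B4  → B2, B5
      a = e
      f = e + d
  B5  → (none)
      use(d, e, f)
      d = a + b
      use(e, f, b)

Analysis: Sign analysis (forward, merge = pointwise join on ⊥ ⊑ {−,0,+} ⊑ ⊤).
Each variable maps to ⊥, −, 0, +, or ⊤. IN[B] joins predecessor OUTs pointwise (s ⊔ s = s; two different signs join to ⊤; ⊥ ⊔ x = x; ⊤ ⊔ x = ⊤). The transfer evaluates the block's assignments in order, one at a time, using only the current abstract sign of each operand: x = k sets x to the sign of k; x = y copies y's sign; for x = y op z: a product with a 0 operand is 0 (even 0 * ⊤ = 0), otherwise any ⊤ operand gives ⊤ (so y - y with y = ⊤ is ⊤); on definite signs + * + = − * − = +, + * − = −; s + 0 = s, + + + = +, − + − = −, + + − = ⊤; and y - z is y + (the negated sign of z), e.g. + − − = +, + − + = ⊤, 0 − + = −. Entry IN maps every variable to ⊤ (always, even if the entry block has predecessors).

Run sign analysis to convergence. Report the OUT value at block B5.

Converged values:
  B0: | IN=(all ⊤) | OUT=(all ⊤)
  B1: | IN=(all ⊤) | OUT=(all ⊤)
  B2: | IN=(all ⊤) | OUT=(all ⊤)
  B3: | IN=(all ⊤) | OUT={b:-; rest ⊤}
  B4: | IN={b:-; rest ⊤} | OUT={b:-; rest ⊤}
  B5: | IN={b:-; rest ⊤} | OUT={b:-; rest ⊤}

Merge at B5: IN[B5] = OUT[B3] ⊔ OUT[B4] = {a: ⊤, b: -, c: ⊤, d: ⊤, e: ⊤, f: ⊤}
Applying B5's transfer function to that IN value gives OUT[B5] (row B5 above).

Answer: {a: ⊤, b: -, c: ⊤, d: ⊤, e: ⊤, f: ⊤}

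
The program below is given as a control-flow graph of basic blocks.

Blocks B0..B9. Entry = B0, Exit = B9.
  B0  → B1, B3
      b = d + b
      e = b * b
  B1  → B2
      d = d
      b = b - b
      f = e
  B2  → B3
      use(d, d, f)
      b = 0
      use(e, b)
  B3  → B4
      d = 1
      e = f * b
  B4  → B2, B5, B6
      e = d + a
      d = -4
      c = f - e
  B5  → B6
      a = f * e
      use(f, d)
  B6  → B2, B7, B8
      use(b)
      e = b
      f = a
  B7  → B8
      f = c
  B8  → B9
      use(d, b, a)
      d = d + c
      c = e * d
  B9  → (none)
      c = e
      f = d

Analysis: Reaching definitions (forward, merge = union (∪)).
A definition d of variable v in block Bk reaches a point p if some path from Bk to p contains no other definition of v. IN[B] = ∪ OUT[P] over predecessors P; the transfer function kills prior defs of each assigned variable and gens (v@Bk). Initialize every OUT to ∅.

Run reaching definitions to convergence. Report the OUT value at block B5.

Per-block solution:
  B0:   IN={}   OUT={b@B0, e@B0}
  B1:   IN={b@B0, e@B0}   OUT={b@B1, d@B1, e@B0, f@B1}
  B2:   IN={a@B5, b@B0, b@B1, b@B2, c@B4, d@B1, d@B4, e@B0, e@B4, e@B6, f@B1, f@B6}   OUT={a@B5, b@B2, c@B4, d@B1, d@B4, e@B0, e@B4, e@B6, f@B1, f@B6}
  B3:   IN={a@B5, b@B0, b@B2, c@B4, d@B1, d@B4, e@B0, e@B4, e@B6, f@B1, f@B6}   OUT={a@B5, b@B0, b@B2, c@B4, d@B3, e@B3, f@B1, f@B6}
  B4:   IN={a@B5, b@B0, b@B2, c@B4, d@B3, e@B3, f@B1, f@B6}   OUT={a@B5, b@B0, b@B2, c@B4, d@B4, e@B4, f@B1, f@B6}
  B5:   IN={a@B5, b@B0, b@B2, c@B4, d@B4, e@B4, f@B1, f@B6}   OUT={a@B5, b@B0, b@B2, c@B4, d@B4, e@B4, f@B1, f@B6}
  B6:   IN={a@B5, b@B0, b@B2, c@B4, d@B4, e@B4, f@B1, f@B6}   OUT={a@B5, b@B0, b@B2, c@B4, d@B4, e@B6, f@B6}
  B7:   IN={a@B5, b@B0, b@B2, c@B4, d@B4, e@B6, f@B6}   OUT={a@B5, b@B0, b@B2, c@B4, d@B4, e@B6, f@B7}
  B8:   IN={a@B5, b@B0, b@B2, c@B4, d@B4, e@B6, f@B6, f@B7}   OUT={a@B5, b@B0, b@B2, c@B8, d@B8, e@B6, f@B6, f@B7}
  B9:   IN={a@B5, b@B0, b@B2, c@B8, d@B8, e@B6, f@B6, f@B7}   OUT={a@B5, b@B0, b@B2, c@B9, d@B8, e@B6, f@B9}

Merge at B5: IN[B5] = OUT[B4] = {a@B5, b@B0, b@B2, c@B4, d@B4, e@B4, f@B1, f@B6}
Applying B5's transfer function to that IN value gives OUT[B5] (row B5 above).

Answer: {a@B5, b@B0, b@B2, c@B4, d@B4, e@B4, f@B1, f@B6}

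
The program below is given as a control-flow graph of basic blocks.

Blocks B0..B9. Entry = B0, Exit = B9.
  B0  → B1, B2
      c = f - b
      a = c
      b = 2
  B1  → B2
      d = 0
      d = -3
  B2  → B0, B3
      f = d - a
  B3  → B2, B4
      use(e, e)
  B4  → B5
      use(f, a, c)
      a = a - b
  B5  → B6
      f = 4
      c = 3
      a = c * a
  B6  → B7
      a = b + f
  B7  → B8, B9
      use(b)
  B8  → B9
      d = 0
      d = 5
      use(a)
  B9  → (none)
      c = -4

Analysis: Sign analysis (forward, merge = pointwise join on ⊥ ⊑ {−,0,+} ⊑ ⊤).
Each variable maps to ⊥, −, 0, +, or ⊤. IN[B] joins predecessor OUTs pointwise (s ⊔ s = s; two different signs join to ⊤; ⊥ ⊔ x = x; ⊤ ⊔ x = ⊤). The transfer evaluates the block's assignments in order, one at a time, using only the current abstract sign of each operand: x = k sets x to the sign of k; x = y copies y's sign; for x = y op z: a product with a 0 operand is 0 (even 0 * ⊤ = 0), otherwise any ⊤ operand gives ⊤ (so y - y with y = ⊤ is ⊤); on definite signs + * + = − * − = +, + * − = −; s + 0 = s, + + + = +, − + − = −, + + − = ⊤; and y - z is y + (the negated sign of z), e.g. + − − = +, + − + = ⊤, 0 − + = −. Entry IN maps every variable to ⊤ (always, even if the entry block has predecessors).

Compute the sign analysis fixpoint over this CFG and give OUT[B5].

Answer: {a: ⊤, b: +, c: +, d: ⊤, e: ⊤, f: +}

Derivation:
Converged values:
  B0:   IN=(all ⊤)   OUT={b:+; rest ⊤}
  B1:   IN={b:+; rest ⊤}   OUT={b:+, d:-; rest ⊤}
  B2:   IN={b:+; rest ⊤}   OUT={b:+; rest ⊤}
  B3:   IN={b:+; rest ⊤}   OUT={b:+; rest ⊤}
  B4:   IN={b:+; rest ⊤}   OUT={b:+; rest ⊤}
  B5:   IN={b:+; rest ⊤}   OUT={b:+, c:+, f:+; rest ⊤}
  B6:   IN={b:+, c:+, f:+; rest ⊤}   OUT={a:+, b:+, c:+, f:+; rest ⊤}
  B7:   IN={a:+, b:+, c:+, f:+; rest ⊤}   OUT={a:+, b:+, c:+, f:+; rest ⊤}
  B8:   IN={a:+, b:+, c:+, f:+; rest ⊤}   OUT={a:+, b:+, c:+, d:+, f:+; rest ⊤}
  B9:   IN={a:+, b:+, c:+, f:+; rest ⊤}   OUT={a:+, b:+, c:-, f:+; rest ⊤}

Merge at B5: IN[B5] = OUT[B4] = {a: ⊤, b: +, c: ⊤, d: ⊤, e: ⊤, f: ⊤}
Applying B5's transfer function to that IN value gives OUT[B5] (row B5 above).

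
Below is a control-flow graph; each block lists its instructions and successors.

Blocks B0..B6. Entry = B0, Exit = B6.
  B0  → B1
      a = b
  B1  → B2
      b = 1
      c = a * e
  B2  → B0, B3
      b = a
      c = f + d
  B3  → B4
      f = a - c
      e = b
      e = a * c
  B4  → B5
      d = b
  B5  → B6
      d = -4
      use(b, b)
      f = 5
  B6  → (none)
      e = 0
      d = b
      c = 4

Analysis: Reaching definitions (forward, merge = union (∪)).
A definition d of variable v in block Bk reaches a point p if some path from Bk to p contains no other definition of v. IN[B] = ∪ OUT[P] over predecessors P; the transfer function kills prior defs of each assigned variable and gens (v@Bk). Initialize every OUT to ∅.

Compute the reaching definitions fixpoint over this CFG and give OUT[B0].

Fixpoint table:
  B0:   IN={a@B0, b@B2, c@B2}   OUT={a@B0, b@B2, c@B2}
  B1:   IN={a@B0, b@B2, c@B2}   OUT={a@B0, b@B1, c@B1}
  B2:   IN={a@B0, b@B1, c@B1}   OUT={a@B0, b@B2, c@B2}
  B3:   IN={a@B0, b@B2, c@B2}   OUT={a@B0, b@B2, c@B2, e@B3, f@B3}
  B4:   IN={a@B0, b@B2, c@B2, e@B3, f@B3}   OUT={a@B0, b@B2, c@B2, d@B4, e@B3, f@B3}
  B5:   IN={a@B0, b@B2, c@B2, d@B4, e@B3, f@B3}   OUT={a@B0, b@B2, c@B2, d@B5, e@B3, f@B5}
  B6:   IN={a@B0, b@B2, c@B2, d@B5, e@B3, f@B5}   OUT={a@B0, b@B2, c@B6, d@B6, e@B6, f@B5}

Merge at B0 (entry node, so the boundary value {} is joined with the incoming edge(s)): IN[B0] = {} ⊔ OUT[B2] = {a@B0, b@B2, c@B2}
Applying B0's transfer function to that IN value gives OUT[B0] (row B0 above).

Answer: {a@B0, b@B2, c@B2}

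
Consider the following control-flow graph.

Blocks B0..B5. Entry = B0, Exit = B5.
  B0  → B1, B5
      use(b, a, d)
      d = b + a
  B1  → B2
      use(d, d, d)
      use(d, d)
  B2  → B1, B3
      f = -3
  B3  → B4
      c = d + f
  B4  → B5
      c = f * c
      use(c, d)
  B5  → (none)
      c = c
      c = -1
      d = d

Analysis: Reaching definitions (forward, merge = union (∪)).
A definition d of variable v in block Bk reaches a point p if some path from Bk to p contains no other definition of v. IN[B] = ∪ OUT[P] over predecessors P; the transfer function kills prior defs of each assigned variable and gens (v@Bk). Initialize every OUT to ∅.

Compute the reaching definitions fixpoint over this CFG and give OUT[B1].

Answer: {d@B0, f@B2}

Trace:
Per-block solution:
  B0: | IN={} | OUT={d@B0}
  B1: | IN={d@B0, f@B2} | OUT={d@B0, f@B2}
  B2: | IN={d@B0, f@B2} | OUT={d@B0, f@B2}
  B3: | IN={d@B0, f@B2} | OUT={c@B3, d@B0, f@B2}
  B4: | IN={c@B3, d@B0, f@B2} | OUT={c@B4, d@B0, f@B2}
  B5: | IN={c@B4, d@B0, f@B2} | OUT={c@B5, d@B5, f@B2}

Merge at B1: IN[B1] = OUT[B0] ⊔ OUT[B2] = {d@B0, f@B2}
Applying B1's transfer function to that IN value gives OUT[B1] (row B1 above).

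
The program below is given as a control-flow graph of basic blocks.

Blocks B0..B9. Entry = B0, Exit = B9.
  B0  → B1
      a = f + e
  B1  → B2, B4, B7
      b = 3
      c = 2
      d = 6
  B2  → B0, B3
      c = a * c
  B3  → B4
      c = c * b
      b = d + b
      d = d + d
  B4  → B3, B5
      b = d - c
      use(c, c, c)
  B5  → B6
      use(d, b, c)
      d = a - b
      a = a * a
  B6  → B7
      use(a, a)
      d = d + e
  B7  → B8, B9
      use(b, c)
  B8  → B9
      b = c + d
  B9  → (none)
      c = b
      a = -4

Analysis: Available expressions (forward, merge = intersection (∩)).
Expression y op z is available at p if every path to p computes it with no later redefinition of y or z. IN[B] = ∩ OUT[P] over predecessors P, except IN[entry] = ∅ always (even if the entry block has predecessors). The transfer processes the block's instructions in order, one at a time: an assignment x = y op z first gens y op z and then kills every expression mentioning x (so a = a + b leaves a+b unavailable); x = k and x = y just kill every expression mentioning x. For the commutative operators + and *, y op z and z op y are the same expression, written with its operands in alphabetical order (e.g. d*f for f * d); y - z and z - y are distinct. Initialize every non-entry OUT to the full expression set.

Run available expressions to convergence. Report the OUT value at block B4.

Fixpoint table:
  B0:   IN={}   OUT={e+f}
  B1:   IN={e+f}   OUT={e+f}
  B2:   IN={e+f}   OUT={e+f}
  B3:   IN={e+f}   OUT={e+f}
  B4:   IN={e+f}   OUT={d-c, e+f}
  B5:   IN={d-c, e+f}   OUT={e+f}
  B6:   IN={e+f}   OUT={e+f}
  B7:   IN={e+f}   OUT={e+f}
  B8:   IN={e+f}   OUT={c+d, e+f}
  B9:   IN={e+f}   OUT={e+f}

Merge at B4: IN[B4] = OUT[B1] ∩ OUT[B3] = {e+f}
Applying B4's transfer function to that IN value gives OUT[B4] (row B4 above).

Answer: {d-c, e+f}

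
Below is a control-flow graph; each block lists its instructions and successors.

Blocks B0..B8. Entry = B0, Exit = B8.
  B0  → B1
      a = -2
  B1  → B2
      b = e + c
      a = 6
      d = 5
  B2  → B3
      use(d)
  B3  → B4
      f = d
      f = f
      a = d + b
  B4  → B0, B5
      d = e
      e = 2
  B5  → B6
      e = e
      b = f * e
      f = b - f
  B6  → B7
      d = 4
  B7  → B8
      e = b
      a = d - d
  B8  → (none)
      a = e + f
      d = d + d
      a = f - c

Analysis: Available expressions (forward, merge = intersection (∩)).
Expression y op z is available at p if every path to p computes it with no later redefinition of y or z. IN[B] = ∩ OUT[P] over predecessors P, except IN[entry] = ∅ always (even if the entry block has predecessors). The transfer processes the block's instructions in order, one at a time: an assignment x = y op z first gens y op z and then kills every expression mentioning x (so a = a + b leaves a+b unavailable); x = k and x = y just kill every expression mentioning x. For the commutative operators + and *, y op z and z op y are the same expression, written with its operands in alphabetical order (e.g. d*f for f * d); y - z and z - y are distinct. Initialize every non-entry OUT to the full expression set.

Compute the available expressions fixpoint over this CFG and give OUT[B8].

Answer: {e+f, f-c}

Trace:
Per-block solution:
  B0: | IN={} | OUT={}
  B1: | IN={} | OUT={c+e}
  B2: | IN={c+e} | OUT={c+e}
  B3: | IN={c+e} | OUT={b+d, c+e}
  B4: | IN={b+d, c+e} | OUT={}
  B5: | IN={} | OUT={}
  B6: | IN={} | OUT={}
  B7: | IN={} | OUT={d-d}
  B8: | IN={d-d} | OUT={e+f, f-c}

Merge at B8: IN[B8] = OUT[B7] = {d-d}
Applying B8's transfer function to that IN value gives OUT[B8] (row B8 above).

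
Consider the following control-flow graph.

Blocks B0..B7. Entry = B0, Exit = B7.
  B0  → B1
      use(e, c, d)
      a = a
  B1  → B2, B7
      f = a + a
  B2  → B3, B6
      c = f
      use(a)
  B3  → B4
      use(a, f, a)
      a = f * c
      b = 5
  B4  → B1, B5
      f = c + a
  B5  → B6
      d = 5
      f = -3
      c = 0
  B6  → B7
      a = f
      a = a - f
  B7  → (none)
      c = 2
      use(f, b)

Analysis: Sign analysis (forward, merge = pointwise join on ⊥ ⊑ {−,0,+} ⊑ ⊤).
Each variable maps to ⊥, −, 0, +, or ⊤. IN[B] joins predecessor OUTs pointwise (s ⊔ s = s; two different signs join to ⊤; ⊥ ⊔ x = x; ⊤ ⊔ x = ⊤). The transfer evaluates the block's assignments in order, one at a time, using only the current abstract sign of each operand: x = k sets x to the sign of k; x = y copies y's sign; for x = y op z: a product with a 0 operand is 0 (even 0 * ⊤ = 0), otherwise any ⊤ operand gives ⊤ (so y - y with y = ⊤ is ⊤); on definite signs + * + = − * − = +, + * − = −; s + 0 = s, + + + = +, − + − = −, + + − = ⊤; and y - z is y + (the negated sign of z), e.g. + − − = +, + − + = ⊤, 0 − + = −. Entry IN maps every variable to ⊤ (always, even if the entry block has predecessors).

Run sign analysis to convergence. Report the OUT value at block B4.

Converged values:
  B0:   IN=(all ⊤)   OUT=(all ⊤)
  B1:   IN=(all ⊤)   OUT=(all ⊤)
  B2:   IN=(all ⊤)   OUT=(all ⊤)
  B3:   IN=(all ⊤)   OUT={b:+; rest ⊤}
  B4:   IN={b:+; rest ⊤}   OUT={b:+; rest ⊤}
  B5:   IN={b:+; rest ⊤}   OUT={b:+, c:0, d:+, f:-; rest ⊤}
  B6:   IN=(all ⊤)   OUT=(all ⊤)
  B7:   IN=(all ⊤)   OUT={c:+; rest ⊤}

Merge at B4: IN[B4] = OUT[B3] = {a: ⊤, b: +, c: ⊤, d: ⊤, e: ⊤, f: ⊤}
Applying B4's transfer function to that IN value gives OUT[B4] (row B4 above).

Answer: {a: ⊤, b: +, c: ⊤, d: ⊤, e: ⊤, f: ⊤}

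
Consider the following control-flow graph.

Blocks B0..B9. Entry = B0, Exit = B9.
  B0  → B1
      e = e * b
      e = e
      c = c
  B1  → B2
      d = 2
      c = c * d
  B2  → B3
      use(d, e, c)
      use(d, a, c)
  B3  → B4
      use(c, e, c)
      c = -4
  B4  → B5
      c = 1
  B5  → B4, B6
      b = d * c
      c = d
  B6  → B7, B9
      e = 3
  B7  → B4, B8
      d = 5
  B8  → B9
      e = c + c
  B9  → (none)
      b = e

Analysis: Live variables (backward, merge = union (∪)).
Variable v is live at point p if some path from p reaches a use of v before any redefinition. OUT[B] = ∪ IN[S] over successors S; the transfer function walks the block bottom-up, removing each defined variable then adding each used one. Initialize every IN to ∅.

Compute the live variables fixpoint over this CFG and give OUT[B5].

Fixpoint table:
  B0: | IN={a, b, c, e} | OUT={a, c, e}
  B1: | IN={a, c, e} | OUT={a, c, d, e}
  B2: | IN={a, c, d, e} | OUT={c, d, e}
  B3: | IN={c, d, e} | OUT={d}
  B4: | IN={d} | OUT={c, d}
  B5: | IN={c, d} | OUT={c, d}
  B6: | IN={c} | OUT={c, e}
  B7: | IN={c} | OUT={c, d}
  B8: | IN={c} | OUT={e}
  B9: | IN={e} | OUT={}

Merge at B5: OUT[B5] = IN[B4] ⊔ IN[B6] = {c, d}

Answer: {c, d}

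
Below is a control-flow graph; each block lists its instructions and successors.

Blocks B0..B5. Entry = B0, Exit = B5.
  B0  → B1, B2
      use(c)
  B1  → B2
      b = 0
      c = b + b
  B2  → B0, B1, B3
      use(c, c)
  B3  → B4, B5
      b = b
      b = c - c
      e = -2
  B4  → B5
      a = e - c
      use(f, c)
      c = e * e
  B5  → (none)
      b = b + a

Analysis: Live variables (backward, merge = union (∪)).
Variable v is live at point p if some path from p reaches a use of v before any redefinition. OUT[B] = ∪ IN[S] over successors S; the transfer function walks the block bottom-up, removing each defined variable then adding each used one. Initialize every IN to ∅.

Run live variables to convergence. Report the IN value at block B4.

Answer: {b, c, e, f}

Working:
Converged values:
  B0:  IN={a, b, c, f}  OUT={a, b, c, f}
  B1:  IN={a, f}  OUT={a, b, c, f}
  B2:  IN={a, b, c, f}  OUT={a, b, c, f}
  B3:  IN={a, b, c, f}  OUT={a, b, c, e, f}
  B4:  IN={b, c, e, f}  OUT={a, b}
  B5:  IN={a, b}  OUT={}

Merge at B4: OUT[B4] = IN[B5] = {a, b}
Applying B4's transfer function to that OUT value gives IN[B4] (row B4 above).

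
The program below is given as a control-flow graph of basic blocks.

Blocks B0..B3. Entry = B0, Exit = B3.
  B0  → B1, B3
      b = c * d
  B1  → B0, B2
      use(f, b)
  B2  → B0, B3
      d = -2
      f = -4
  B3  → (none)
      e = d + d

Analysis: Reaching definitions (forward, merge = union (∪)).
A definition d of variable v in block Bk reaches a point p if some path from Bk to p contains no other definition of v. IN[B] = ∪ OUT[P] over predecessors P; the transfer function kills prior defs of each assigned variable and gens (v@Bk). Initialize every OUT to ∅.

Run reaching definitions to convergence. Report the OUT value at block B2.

Fixpoint table:
  B0: | IN={b@B0, d@B2, f@B2} | OUT={b@B0, d@B2, f@B2}
  B1: | IN={b@B0, d@B2, f@B2} | OUT={b@B0, d@B2, f@B2}
  B2: | IN={b@B0, d@B2, f@B2} | OUT={b@B0, d@B2, f@B2}
  B3: | IN={b@B0, d@B2, f@B2} | OUT={b@B0, d@B2, e@B3, f@B2}

Merge at B2: IN[B2] = OUT[B1] = {b@B0, d@B2, f@B2}
Applying B2's transfer function to that IN value gives OUT[B2] (row B2 above).

Answer: {b@B0, d@B2, f@B2}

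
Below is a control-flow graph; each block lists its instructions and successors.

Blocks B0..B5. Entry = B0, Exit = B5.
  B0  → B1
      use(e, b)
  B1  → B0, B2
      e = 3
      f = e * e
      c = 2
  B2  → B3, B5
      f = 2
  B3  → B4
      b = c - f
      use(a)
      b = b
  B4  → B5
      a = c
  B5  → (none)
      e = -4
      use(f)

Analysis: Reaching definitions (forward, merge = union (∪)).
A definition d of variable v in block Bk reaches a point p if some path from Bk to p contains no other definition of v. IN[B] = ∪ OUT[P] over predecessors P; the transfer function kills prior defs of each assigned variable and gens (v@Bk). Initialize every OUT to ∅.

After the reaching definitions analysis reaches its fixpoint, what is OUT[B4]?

Answer: {a@B4, b@B3, c@B1, e@B1, f@B2}

Derivation:
Fixpoint table:
  B0:   IN={c@B1, e@B1, f@B1}   OUT={c@B1, e@B1, f@B1}
  B1:   IN={c@B1, e@B1, f@B1}   OUT={c@B1, e@B1, f@B1}
  B2:   IN={c@B1, e@B1, f@B1}   OUT={c@B1, e@B1, f@B2}
  B3:   IN={c@B1, e@B1, f@B2}   OUT={b@B3, c@B1, e@B1, f@B2}
  B4:   IN={b@B3, c@B1, e@B1, f@B2}   OUT={a@B4, b@B3, c@B1, e@B1, f@B2}
  B5:   IN={a@B4, b@B3, c@B1, e@B1, f@B2}   OUT={a@B4, b@B3, c@B1, e@B5, f@B2}

Merge at B4: IN[B4] = OUT[B3] = {b@B3, c@B1, e@B1, f@B2}
Applying B4's transfer function to that IN value gives OUT[B4] (row B4 above).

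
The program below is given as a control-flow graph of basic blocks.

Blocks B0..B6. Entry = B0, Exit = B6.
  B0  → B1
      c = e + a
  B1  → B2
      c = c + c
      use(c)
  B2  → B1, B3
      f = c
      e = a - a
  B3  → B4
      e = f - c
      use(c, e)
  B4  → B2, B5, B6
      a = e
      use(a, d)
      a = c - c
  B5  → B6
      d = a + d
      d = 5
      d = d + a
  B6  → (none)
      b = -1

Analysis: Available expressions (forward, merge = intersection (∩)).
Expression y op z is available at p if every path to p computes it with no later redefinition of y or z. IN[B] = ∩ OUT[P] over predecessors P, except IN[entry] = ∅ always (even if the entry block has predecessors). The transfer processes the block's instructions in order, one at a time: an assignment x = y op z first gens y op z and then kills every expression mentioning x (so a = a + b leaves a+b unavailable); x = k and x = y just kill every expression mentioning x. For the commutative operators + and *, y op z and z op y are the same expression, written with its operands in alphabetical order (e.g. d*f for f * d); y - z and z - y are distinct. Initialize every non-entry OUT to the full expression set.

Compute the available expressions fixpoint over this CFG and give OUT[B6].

Answer: {c-c, f-c}

Working:
Fixpoint table:
  B0: | IN={} | OUT={a+e}
  B1: | IN={} | OUT={}
  B2: | IN={} | OUT={a-a}
  B3: | IN={a-a} | OUT={a-a, f-c}
  B4: | IN={a-a, f-c} | OUT={c-c, f-c}
  B5: | IN={c-c, f-c} | OUT={c-c, f-c}
  B6: | IN={c-c, f-c} | OUT={c-c, f-c}

Merge at B6: IN[B6] = OUT[B4] ∩ OUT[B5] = {c-c, f-c}
Applying B6's transfer function to that IN value gives OUT[B6] (row B6 above).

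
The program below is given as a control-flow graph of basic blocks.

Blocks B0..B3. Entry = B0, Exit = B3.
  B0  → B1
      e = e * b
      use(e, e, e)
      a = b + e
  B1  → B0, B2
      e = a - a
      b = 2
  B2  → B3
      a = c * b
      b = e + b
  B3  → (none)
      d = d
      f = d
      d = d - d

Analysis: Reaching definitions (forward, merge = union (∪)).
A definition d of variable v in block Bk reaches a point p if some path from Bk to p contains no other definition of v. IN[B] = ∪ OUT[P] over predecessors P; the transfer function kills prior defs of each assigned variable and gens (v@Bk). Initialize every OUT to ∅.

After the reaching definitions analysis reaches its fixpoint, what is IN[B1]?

Answer: {a@B0, b@B1, e@B0}

Trace:
Converged values:
  B0: | IN={a@B0, b@B1, e@B1} | OUT={a@B0, b@B1, e@B0}
  B1: | IN={a@B0, b@B1, e@B0} | OUT={a@B0, b@B1, e@B1}
  B2: | IN={a@B0, b@B1, e@B1} | OUT={a@B2, b@B2, e@B1}
  B3: | IN={a@B2, b@B2, e@B1} | OUT={a@B2, b@B2, d@B3, e@B1, f@B3}

Merge at B1: IN[B1] = OUT[B0] = {a@B0, b@B1, e@B0}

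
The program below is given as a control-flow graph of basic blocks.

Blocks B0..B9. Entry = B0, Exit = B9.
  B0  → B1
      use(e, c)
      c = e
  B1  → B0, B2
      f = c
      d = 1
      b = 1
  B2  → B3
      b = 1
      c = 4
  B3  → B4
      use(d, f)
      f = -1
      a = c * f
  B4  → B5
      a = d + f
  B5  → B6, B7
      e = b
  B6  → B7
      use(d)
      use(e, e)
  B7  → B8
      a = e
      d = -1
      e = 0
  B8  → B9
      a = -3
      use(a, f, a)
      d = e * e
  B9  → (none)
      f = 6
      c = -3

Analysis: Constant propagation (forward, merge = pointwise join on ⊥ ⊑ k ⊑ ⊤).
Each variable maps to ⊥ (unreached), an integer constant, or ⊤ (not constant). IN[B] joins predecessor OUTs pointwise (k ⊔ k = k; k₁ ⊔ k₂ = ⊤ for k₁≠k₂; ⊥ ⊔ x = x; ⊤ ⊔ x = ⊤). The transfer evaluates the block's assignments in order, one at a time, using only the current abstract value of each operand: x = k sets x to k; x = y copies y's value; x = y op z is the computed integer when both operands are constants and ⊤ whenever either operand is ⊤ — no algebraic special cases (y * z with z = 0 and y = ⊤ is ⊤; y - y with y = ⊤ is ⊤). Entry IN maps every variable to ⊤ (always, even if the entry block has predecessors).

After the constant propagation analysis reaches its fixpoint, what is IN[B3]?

Answer: {a: ⊤, b: 1, c: 4, d: 1, e: ⊤, f: ⊤}

Working:
Per-block solution:
  B0:  IN=(all ⊤)  OUT=(all ⊤)
  B1:  IN=(all ⊤)  OUT={b:1, d:1; rest ⊤}
  B2:  IN={b:1, d:1; rest ⊤}  OUT={b:1, c:4, d:1; rest ⊤}
  B3:  IN={b:1, c:4, d:1; rest ⊤}  OUT={a:-4, b:1, c:4, d:1, f:-1; rest ⊤}
  B4:  IN={a:-4, b:1, c:4, d:1, f:-1; rest ⊤}  OUT={a:0, b:1, c:4, d:1, f:-1; rest ⊤}
  B5:  IN={a:0, b:1, c:4, d:1, f:-1; rest ⊤}  OUT={a:0, b:1, c:4, d:1, e:1, f:-1; rest ⊤}
  B6:  IN={a:0, b:1, c:4, d:1, e:1, f:-1; rest ⊤}  OUT={a:0, b:1, c:4, d:1, e:1, f:-1; rest ⊤}
  B7:  IN={a:0, b:1, c:4, d:1, e:1, f:-1; rest ⊤}  OUT={a:1, b:1, c:4, d:-1, e:0, f:-1; rest ⊤}
  B8:  IN={a:1, b:1, c:4, d:-1, e:0, f:-1; rest ⊤}  OUT={a:-3, b:1, c:4, d:0, e:0, f:-1; rest ⊤}
  B9:  IN={a:-3, b:1, c:4, d:0, e:0, f:-1; rest ⊤}  OUT={a:-3, b:1, c:-3, d:0, e:0, f:6; rest ⊤}

Merge at B3: IN[B3] = OUT[B2] = {a: ⊤, b: 1, c: 4, d: 1, e: ⊤, f: ⊤}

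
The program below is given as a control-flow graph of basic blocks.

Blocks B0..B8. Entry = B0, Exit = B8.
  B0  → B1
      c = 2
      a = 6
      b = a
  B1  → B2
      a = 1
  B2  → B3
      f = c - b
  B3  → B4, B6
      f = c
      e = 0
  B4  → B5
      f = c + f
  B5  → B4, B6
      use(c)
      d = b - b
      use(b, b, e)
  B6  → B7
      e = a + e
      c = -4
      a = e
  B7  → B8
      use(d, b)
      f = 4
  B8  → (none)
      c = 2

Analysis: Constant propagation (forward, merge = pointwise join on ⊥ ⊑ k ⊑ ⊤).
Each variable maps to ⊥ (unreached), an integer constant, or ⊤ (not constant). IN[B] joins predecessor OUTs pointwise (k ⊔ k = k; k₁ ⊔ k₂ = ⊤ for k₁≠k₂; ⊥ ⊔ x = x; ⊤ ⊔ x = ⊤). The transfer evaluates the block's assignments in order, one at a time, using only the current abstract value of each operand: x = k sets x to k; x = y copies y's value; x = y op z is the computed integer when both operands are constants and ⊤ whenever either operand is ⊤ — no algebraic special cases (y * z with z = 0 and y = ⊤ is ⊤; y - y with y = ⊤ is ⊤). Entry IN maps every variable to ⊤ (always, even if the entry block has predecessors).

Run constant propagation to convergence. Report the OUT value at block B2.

Answer: {a: 1, b: 6, c: 2, d: ⊤, e: ⊤, f: -4}

Trace:
Converged values:
  B0:   IN=(all ⊤)   OUT={a:6, b:6, c:2; rest ⊤}
  B1:   IN={a:6, b:6, c:2; rest ⊤}   OUT={a:1, b:6, c:2; rest ⊤}
  B2:   IN={a:1, b:6, c:2; rest ⊤}   OUT={a:1, b:6, c:2, f:-4; rest ⊤}
  B3:   IN={a:1, b:6, c:2, f:-4; rest ⊤}   OUT={a:1, b:6, c:2, e:0, f:2; rest ⊤}
  B4:   IN={a:1, b:6, c:2, e:0; rest ⊤}   OUT={a:1, b:6, c:2, e:0; rest ⊤}
  B5:   IN={a:1, b:6, c:2, e:0; rest ⊤}   OUT={a:1, b:6, c:2, d:0, e:0; rest ⊤}
  B6:   IN={a:1, b:6, c:2, e:0; rest ⊤}   OUT={a:1, b:6, c:-4, e:1; rest ⊤}
  B7:   IN={a:1, b:6, c:-4, e:1; rest ⊤}   OUT={a:1, b:6, c:-4, e:1, f:4; rest ⊤}
  B8:   IN={a:1, b:6, c:-4, e:1, f:4; rest ⊤}   OUT={a:1, b:6, c:2, e:1, f:4; rest ⊤}

Merge at B2: IN[B2] = OUT[B1] = {a: 1, b: 6, c: 2, d: ⊤, e: ⊤, f: ⊤}
Applying B2's transfer function to that IN value gives OUT[B2] (row B2 above).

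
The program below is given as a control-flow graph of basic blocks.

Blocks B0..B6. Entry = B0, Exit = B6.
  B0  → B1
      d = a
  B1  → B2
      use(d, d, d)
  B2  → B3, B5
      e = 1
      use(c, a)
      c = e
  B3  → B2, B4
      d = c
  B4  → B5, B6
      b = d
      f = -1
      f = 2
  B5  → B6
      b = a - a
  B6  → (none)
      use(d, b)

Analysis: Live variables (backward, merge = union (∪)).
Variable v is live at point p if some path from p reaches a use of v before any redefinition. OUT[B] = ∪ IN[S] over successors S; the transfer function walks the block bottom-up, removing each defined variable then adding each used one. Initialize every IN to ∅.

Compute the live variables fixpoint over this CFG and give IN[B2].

Per-block solution:
  B0: | IN={a, c} | OUT={a, c, d}
  B1: | IN={a, c, d} | OUT={a, c, d}
  B2: | IN={a, c, d} | OUT={a, c, d}
  B3: | IN={a, c} | OUT={a, c, d}
  B4: | IN={a, d} | OUT={a, b, d}
  B5: | IN={a, d} | OUT={b, d}
  B6: | IN={b, d} | OUT={}

Merge at B2: OUT[B2] = IN[B3] ⊔ IN[B5] = {a, c, d}
Applying B2's transfer function to that OUT value gives IN[B2] (row B2 above).

Answer: {a, c, d}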